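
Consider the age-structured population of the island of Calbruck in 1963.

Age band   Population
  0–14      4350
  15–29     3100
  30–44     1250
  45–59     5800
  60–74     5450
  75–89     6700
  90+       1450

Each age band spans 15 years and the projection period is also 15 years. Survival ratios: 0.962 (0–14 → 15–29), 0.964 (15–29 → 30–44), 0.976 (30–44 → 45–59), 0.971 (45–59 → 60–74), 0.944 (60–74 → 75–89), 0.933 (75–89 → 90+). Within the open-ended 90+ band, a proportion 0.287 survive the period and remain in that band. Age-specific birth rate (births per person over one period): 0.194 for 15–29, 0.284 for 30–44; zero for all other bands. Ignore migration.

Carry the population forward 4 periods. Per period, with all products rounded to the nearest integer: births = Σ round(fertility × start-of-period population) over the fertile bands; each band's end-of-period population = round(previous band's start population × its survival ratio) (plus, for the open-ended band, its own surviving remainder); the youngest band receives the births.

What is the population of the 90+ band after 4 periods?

3021

[period 1]
Births: 3100 × 0.194 = 601  |  1250 × 0.284 = 355 — total 956
15–29: 4350 × 0.962 = 4185
30–44: 3100 × 0.964 = 2988
45–59: 1250 × 0.976 = 1220
60–74: 5800 × 0.971 = 5632
75–89: 5450 × 0.944 = 5145
90+: 6700 × 0.933 + 1450 × 0.287 = 6251 + 416 = 6667
Population now: 0–14=956, 15–29=4185, 30–44=2988, 45–59=1220, 60–74=5632, 75–89=5145, 90+=6667
[period 2]
Births: 4185 × 0.194 = 812  |  2988 × 0.284 = 849 — total 1661
15–29: 956 × 0.962 = 920
30–44: 4185 × 0.964 = 4034
45–59: 2988 × 0.976 = 2916
60–74: 1220 × 0.971 = 1185
75–89: 5632 × 0.944 = 5317
90+: 5145 × 0.933 + 6667 × 0.287 = 4800 + 1913 = 6713
Population now: 0–14=1661, 15–29=920, 30–44=4034, 45–59=2916, 60–74=1185, 75–89=5317, 90+=6713
[period 3]
Births: 920 × 0.194 = 178  |  4034 × 0.284 = 1146 — total 1324
15–29: 1661 × 0.962 = 1598
30–44: 920 × 0.964 = 887
45–59: 4034 × 0.976 = 3937
60–74: 2916 × 0.971 = 2831
75–89: 1185 × 0.944 = 1119
90+: 5317 × 0.933 + 6713 × 0.287 = 4961 + 1927 = 6888
Population now: 0–14=1324, 15–29=1598, 30–44=887, 45–59=3937, 60–74=2831, 75–89=1119, 90+=6888
[period 4]
Births: 1598 × 0.194 = 310  |  887 × 0.284 = 252 — total 562
15–29: 1324 × 0.962 = 1274
30–44: 1598 × 0.964 = 1540
45–59: 887 × 0.976 = 866
60–74: 3937 × 0.971 = 3823
75–89: 2831 × 0.944 = 2672
90+: 1119 × 0.933 + 6888 × 0.287 = 1044 + 1977 = 3021
Population now: 0–14=562, 15–29=1274, 30–44=1540, 45–59=866, 60–74=3823, 75–89=2672, 90+=3021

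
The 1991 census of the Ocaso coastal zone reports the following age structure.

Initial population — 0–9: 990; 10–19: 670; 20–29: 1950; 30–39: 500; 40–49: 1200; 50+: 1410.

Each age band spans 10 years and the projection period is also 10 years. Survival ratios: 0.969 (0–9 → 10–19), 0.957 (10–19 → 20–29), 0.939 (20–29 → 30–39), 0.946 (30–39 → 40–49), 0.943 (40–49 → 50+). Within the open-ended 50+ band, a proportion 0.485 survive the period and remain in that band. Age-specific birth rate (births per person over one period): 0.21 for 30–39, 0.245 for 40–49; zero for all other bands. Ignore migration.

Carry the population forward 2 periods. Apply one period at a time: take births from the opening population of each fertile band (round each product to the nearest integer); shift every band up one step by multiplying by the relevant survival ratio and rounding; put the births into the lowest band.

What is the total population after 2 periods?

5467

Numbering the groups 1..6 from youngest to oldest:
Period 1.
Births: 500 × 0.21 = 105  |  1200 × 0.245 = 294 — total 399
Group 2: 990 × 0.969 = 959
Group 3: 670 × 0.957 = 641
Group 4: 1950 × 0.939 = 1831
Group 5: 500 × 0.946 = 473
Group 6: 1200 × 0.943 + 1410 × 0.485 = 1132 + 684 = 1816
Giving 399 / 959 / 641 / 1831 / 473 / 1816.
Period 2.
Births: 1831 × 0.21 = 385  |  473 × 0.245 = 116 — total 501
Group 2: 399 × 0.969 = 387
Group 3: 959 × 0.957 = 918
Group 4: 641 × 0.939 = 602
Group 5: 1831 × 0.946 = 1732
Group 6: 473 × 0.943 + 1816 × 0.485 = 446 + 881 = 1327
Giving 501 / 387 / 918 / 602 / 1732 / 1327.
Total after period 2: 501 + 387 + 918 + 602 + 1732 + 1327 = 5467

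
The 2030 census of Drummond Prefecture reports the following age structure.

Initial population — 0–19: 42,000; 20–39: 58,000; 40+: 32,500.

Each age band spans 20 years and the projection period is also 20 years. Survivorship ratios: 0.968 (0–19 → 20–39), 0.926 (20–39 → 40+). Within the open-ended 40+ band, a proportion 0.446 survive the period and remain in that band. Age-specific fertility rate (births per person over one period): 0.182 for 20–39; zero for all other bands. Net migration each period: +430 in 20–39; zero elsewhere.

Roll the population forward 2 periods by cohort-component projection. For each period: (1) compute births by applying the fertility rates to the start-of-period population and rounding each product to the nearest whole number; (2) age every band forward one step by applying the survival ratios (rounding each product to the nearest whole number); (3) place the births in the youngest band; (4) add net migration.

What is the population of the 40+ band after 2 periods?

Period 1.
Births: 58000 * 0.182 = 10556
20–39: 42000 * 0.968 = 40656
40+: 58000 * 0.926 + 32500 * 0.446 = 53708 + 14495 = 68203
Net migration: 20–39 + 430 → 41086
End of period: [10556, 41086, 68203]
Period 2.
Births: 41086 * 0.182 = 7478
20–39: 10556 * 0.968 = 10218
40+: 41086 * 0.926 + 68203 * 0.446 = 38046 + 30419 = 68465
Net migration: 20–39 + 430 → 10648
End of period: [7478, 10648, 68465]

68465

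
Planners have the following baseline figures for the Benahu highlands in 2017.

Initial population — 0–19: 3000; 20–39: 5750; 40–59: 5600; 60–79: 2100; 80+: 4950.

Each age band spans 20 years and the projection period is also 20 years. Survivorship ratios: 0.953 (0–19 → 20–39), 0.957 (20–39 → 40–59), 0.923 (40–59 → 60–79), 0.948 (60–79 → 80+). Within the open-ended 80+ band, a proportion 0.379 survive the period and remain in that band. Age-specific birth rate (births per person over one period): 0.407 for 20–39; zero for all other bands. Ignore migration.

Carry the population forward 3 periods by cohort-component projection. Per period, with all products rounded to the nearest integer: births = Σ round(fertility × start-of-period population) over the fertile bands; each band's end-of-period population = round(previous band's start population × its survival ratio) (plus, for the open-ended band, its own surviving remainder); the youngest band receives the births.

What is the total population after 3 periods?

(Bands numbered youngest = 1 to oldest = 5.)
Period 1.
Births: 5750 * 0.407 = 2340
Band 2: 3000 * 0.953 = 2859
Band 3: 5750 * 0.957 = 5503
Band 4: 5600 * 0.923 = 5169
Band 5: 2100 * 0.948 + 4950 * 0.379 = 1991 + 1876 = 3867
→ [2340, 2859, 5503, 5169, 3867]
Period 2.
Births: 2859 * 0.407 = 1164
Band 2: 2340 * 0.953 = 2230
Band 3: 2859 * 0.957 = 2736
Band 4: 5503 * 0.923 = 5079
Band 5: 5169 * 0.948 + 3867 * 0.379 = 4900 + 1466 = 6366
→ [1164, 2230, 2736, 5079, 6366]
Period 3.
Births: 2230 * 0.407 = 908
Band 2: 1164 * 0.953 = 1109
Band 3: 2230 * 0.957 = 2134
Band 4: 2736 * 0.923 = 2525
Band 5: 5079 * 0.948 + 6366 * 0.379 = 4815 + 2413 = 7228
→ [908, 1109, 2134, 2525, 7228]
Total after period 3: 908 + 1109 + 2134 + 2525 + 7228 = 13904

13904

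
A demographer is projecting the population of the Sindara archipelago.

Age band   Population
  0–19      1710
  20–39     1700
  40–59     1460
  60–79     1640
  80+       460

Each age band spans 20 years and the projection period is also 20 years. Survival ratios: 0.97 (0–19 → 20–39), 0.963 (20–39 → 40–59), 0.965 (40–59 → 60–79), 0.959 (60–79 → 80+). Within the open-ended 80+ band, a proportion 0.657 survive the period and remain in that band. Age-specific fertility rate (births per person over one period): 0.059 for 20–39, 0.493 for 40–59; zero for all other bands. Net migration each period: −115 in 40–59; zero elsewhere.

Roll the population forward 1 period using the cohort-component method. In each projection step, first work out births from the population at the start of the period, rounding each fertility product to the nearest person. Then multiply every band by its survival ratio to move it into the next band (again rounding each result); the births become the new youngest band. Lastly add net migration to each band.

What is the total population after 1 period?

7285

(Groups numbered youngest = 1 to oldest = 5.)
[period 1]
Births: 1700 × 0.059 = 100 ; 1460 × 0.493 = 720 ⇒ total 820
Group 2: 1710 × 0.97 = 1659
Group 3: 1700 × 0.963 = 1637
Group 4: 1460 × 0.965 = 1409
Group 5: 1640 × 0.959 + 460 × 0.657 = 1573 + 302 = 1875
Net migration: Group 3 − 115 → 1522
Giving 820 / 1659 / 1522 / 1409 / 1875.
Total after period 1: 820 + 1659 + 1522 + 1409 + 1875 = 7285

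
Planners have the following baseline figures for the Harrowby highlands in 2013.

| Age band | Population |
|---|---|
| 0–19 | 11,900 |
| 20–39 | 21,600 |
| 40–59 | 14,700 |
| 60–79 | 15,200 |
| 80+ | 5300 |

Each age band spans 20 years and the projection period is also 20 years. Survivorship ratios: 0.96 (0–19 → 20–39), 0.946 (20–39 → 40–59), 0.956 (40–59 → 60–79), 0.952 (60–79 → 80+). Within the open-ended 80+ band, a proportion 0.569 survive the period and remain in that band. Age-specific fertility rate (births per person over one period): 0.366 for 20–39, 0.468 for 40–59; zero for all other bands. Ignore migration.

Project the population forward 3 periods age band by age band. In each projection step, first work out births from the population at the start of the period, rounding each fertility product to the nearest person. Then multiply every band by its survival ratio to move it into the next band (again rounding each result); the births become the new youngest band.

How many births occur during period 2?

Period 1.
Births: 21600 * 0.366 = 7906, 14700 * 0.468 = 6880 → 14786
20–39: 11900 * 0.96 = 11424
40–59: 21600 * 0.946 = 20434
60–79: 14700 * 0.956 = 14053
80+: 15200 * 0.952 + 5300 * 0.569 = 14470 + 3016 = 17486
Population now: 0–19=14786, 20–39=11424, 40–59=20434, 60–79=14053, 80+=17486
Period 2.
Births: 11424 * 0.366 = 4181, 20434 * 0.468 = 9563 → 13744
20–39: 14786 * 0.96 = 14195
40–59: 11424 * 0.946 = 10807
60–79: 20434 * 0.956 = 19535
80+: 14053 * 0.952 + 17486 * 0.569 = 13378 + 9950 = 23328
Population now: 0–19=13744, 20–39=14195, 40–59=10807, 60–79=19535, 80+=23328

13744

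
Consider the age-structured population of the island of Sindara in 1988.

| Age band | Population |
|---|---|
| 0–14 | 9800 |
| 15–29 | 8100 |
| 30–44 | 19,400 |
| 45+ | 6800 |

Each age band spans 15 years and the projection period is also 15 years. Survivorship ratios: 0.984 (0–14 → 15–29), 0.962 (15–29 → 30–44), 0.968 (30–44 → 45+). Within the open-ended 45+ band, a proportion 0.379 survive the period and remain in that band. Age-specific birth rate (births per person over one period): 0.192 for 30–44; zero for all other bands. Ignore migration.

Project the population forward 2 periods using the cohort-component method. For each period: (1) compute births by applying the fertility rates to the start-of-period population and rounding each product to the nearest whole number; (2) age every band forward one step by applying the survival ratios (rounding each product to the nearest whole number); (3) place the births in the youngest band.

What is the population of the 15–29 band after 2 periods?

3665

— Period 1 —
Births: 19400 * 0.192 = 3725
15–29: 9800 * 0.984 = 9643
30–44: 8100 * 0.962 = 7792
45+: 19400 * 0.968 + 6800 * 0.379 = 18779 + 2577 = 21356
End of period: [3725, 9643, 7792, 21356]
— Period 2 —
Births: 7792 * 0.192 = 1496
15–29: 3725 * 0.984 = 3665
30–44: 9643 * 0.962 = 9277
45+: 7792 * 0.968 + 21356 * 0.379 = 7543 + 8094 = 15637
End of period: [1496, 3665, 9277, 15637]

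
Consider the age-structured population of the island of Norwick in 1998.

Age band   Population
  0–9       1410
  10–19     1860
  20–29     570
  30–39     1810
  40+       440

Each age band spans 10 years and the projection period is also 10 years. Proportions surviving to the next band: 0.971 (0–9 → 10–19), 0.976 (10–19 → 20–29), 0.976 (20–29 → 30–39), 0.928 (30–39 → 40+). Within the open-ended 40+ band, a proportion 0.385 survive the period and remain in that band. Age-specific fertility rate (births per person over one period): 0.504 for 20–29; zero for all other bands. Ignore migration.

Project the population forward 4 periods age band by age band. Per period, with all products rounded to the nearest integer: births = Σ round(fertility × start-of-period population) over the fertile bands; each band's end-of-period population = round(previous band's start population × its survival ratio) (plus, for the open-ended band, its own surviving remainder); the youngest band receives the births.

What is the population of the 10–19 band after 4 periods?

After projecting period 1:
Births: 570 × 0.504 = 287
10–19: 1410 × 0.971 = 1369
20–29: 1860 × 0.976 = 1815
30–39: 570 × 0.976 = 556
40+: 1810 × 0.928 + 440 × 0.385 = 1680 + 169 = 1849
End of period: [287, 1369, 1815, 556, 1849]
After projecting period 2:
Births: 1815 × 0.504 = 915
10–19: 287 × 0.971 = 279
20–29: 1369 × 0.976 = 1336
30–39: 1815 × 0.976 = 1771
40+: 556 × 0.928 + 1849 × 0.385 = 516 + 712 = 1228
End of period: [915, 279, 1336, 1771, 1228]
After projecting period 3:
Births: 1336 × 0.504 = 673
10–19: 915 × 0.971 = 888
20–29: 279 × 0.976 = 272
30–39: 1336 × 0.976 = 1304
40+: 1771 × 0.928 + 1228 × 0.385 = 1643 + 473 = 2116
End of period: [673, 888, 272, 1304, 2116]
After projecting period 4:
Births: 272 × 0.504 = 137
10–19: 673 × 0.971 = 653
20–29: 888 × 0.976 = 867
30–39: 272 × 0.976 = 265
40+: 1304 × 0.928 + 2116 × 0.385 = 1210 + 815 = 2025
End of period: [137, 653, 867, 265, 2025]

653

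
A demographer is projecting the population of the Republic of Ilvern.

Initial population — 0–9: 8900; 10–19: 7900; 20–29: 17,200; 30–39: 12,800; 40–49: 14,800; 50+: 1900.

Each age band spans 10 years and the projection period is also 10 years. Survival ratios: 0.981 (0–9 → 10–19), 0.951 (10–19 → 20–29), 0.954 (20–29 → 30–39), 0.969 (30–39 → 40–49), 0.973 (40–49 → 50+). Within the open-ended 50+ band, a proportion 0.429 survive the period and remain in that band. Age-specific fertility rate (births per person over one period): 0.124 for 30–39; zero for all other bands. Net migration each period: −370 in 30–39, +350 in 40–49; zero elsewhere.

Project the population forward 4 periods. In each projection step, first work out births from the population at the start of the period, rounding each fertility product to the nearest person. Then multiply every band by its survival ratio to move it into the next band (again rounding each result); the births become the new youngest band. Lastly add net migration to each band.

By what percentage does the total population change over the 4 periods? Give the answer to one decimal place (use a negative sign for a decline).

-54.0

— Period 1 —
Births: 12800 × 0.124 = 1587
10–19: 8900 × 0.981 = 8731
20–29: 7900 × 0.951 = 7513
30–39: 17200 × 0.954 = 16409
40–49: 12800 × 0.969 = 12403
50+: 14800 × 0.973 + 1900 × 0.429 = 14400 + 815 = 15215
Net migration: 30–39 − 370 → 16039; 40–49 + 350 → 12753
End of period: [1587, 8731, 7513, 16039, 12753, 15215]
— Period 2 —
Births: 16039 × 0.124 = 1989
10–19: 1587 × 0.981 = 1557
20–29: 8731 × 0.951 = 8303
30–39: 7513 × 0.954 = 7167
40–49: 16039 × 0.969 = 15542
50+: 12753 × 0.973 + 15215 × 0.429 = 12409 + 6527 = 18936
Net migration: 30–39 − 370 → 6797; 40–49 + 350 → 15892
End of period: [1989, 1557, 8303, 6797, 15892, 18936]
— Period 3 —
Births: 6797 × 0.124 = 843
10–19: 1989 × 0.981 = 1951
20–29: 1557 × 0.951 = 1481
30–39: 8303 × 0.954 = 7921
40–49: 6797 × 0.969 = 6586
50+: 15892 × 0.973 + 18936 × 0.429 = 15463 + 8124 = 23587
Net migration: 30–39 − 370 → 7551; 40–49 + 350 → 6936
End of period: [843, 1951, 1481, 7551, 6936, 23587]
— Period 4 —
Births: 7551 × 0.124 = 936
10–19: 843 × 0.981 = 827
20–29: 1951 × 0.951 = 1855
30–39: 1481 × 0.954 = 1413
40–49: 7551 × 0.969 = 7317
50+: 6936 × 0.973 + 23587 × 0.429 = 6749 + 10119 = 16868
Net migration: 30–39 − 370 → 1043; 40–49 + 350 → 7667
End of period: [936, 827, 1855, 1043, 7667, 16868]
Total: 63500 → 29196; change = -34304; percentage change = -54.0%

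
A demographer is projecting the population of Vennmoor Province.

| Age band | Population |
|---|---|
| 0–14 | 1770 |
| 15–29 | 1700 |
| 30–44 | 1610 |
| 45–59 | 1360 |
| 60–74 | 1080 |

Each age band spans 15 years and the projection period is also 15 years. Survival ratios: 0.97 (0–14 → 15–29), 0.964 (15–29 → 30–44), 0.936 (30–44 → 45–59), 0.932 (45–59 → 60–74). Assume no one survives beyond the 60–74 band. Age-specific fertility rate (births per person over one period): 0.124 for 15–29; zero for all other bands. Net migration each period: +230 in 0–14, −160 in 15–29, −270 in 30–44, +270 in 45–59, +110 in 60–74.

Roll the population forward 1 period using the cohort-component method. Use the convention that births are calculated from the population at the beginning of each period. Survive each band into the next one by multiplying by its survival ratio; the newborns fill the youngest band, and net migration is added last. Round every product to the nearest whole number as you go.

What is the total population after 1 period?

6522

Call the groups 1 to 5, youngest first.
After projecting period 1:
Births: 1700 × 0.124 = 211
Group 2: 1770 × 0.97 = 1717
Group 3: 1700 × 0.964 = 1639
Group 4: 1610 × 0.936 = 1507
Group 5: 1360 × 0.932 = 1268
Net migration: Group 1 + 230 → 441; Group 2 − 160 → 1557; Group 3 − 270 → 1369; Group 4 + 270 → 1777; Group 5 + 110 → 1378
Giving 441 / 1557 / 1369 / 1777 / 1378.
Total after period 1: 441 + 1557 + 1369 + 1777 + 1378 = 6522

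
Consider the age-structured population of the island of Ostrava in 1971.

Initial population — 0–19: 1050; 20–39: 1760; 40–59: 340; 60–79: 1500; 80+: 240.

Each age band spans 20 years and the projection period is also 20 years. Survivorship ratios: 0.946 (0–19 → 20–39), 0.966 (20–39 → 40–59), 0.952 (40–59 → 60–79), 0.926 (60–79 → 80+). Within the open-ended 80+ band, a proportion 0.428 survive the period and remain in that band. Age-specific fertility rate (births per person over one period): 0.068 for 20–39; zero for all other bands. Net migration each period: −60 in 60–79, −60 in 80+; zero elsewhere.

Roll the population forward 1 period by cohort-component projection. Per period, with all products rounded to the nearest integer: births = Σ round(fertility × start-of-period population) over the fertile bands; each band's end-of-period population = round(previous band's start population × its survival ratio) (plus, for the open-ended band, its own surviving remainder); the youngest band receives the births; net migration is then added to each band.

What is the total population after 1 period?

After projecting period 1:
Births: 1760 × 0.068 = 120
20–39: 1050 × 0.946 = 993
40–59: 1760 × 0.966 = 1700
60–79: 340 × 0.952 = 324
80+: 1500 × 0.926 + 240 × 0.428 = 1389 + 103 = 1492
Net migration: 60–79 − 60 → 264; 80+ − 60 → 1432
Population now: 0–19=120, 20–39=993, 40–59=1700, 60–79=264, 80+=1432
Total after period 1: 120 + 993 + 1700 + 264 + 1432 = 4509

4509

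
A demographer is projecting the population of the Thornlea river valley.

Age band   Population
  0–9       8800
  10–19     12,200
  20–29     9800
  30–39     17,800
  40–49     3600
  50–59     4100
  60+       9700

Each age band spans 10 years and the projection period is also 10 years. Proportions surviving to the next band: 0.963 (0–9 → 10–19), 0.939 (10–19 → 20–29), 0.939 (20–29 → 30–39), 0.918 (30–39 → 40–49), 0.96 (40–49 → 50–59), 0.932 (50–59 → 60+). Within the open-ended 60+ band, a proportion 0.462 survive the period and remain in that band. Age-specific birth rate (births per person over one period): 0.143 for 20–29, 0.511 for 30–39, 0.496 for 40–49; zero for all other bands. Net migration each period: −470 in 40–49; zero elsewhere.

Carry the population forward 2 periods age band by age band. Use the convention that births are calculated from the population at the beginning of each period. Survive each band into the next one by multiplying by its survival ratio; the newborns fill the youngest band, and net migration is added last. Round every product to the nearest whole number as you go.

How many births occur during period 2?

14212

— Period 1 —
Births: 9800 × 0.143 = 1401 ; 17800 × 0.511 = 9096 ; 3600 × 0.496 = 1786 — total 12283
10–19: 8800 × 0.963 = 8474
20–29: 12200 × 0.939 = 11456
30–39: 9800 × 0.939 = 9202
40–49: 17800 × 0.918 = 16340
50–59: 3600 × 0.96 = 3456
60+: 4100 × 0.932 + 9700 × 0.462 = 3821 + 4481 = 8302
Net migration: 40–49 − 470 → 15870
Giving 12283 / 8474 / 11456 / 9202 / 15870 / 3456 / 8302.
— Period 2 —
Births: 11456 × 0.143 = 1638 ; 9202 × 0.511 = 4702 ; 15870 × 0.496 = 7872 — total 14212
10–19: 12283 × 0.963 = 11829
20–29: 8474 × 0.939 = 7957
30–39: 11456 × 0.939 = 10757
40–49: 9202 × 0.918 = 8447
50–59: 15870 × 0.96 = 15235
60+: 3456 × 0.932 + 8302 × 0.462 = 3221 + 3836 = 7057
Net migration: 40–49 − 470 → 7977
Giving 14212 / 11829 / 7957 / 10757 / 7977 / 15235 / 7057.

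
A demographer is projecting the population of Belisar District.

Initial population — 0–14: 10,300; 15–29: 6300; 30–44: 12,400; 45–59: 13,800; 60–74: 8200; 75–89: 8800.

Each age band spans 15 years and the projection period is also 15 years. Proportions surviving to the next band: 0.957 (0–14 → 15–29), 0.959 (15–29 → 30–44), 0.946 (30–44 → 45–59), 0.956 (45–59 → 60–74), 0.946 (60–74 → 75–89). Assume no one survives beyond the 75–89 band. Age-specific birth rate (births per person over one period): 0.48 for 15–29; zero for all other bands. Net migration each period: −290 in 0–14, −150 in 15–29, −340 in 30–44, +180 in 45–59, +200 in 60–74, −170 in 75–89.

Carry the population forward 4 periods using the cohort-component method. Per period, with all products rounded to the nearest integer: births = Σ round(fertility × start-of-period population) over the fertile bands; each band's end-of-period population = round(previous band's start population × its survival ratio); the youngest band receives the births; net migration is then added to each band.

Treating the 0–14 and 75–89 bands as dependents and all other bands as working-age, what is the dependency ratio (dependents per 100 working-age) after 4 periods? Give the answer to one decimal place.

45.3

— Period 1 —
Births: 6300 * 0.48 = 3024
15–29: 10300 * 0.957 = 9857
30–44: 6300 * 0.959 = 6042
45–59: 12400 * 0.946 = 11730
60–74: 13800 * 0.956 = 13193
75–89: 8200 * 0.946 = 7757
Net migration: 0–14 − 290 → 2734; 15–29 − 150 → 9707; 30–44 − 340 → 5702; 45–59 + 180 → 11910; 60–74 + 200 → 13393; 75–89 − 170 → 7587
Giving 2734 / 9707 / 5702 / 11910 / 13393 / 7587.
— Period 2 —
Births: 9707 * 0.48 = 4659
15–29: 2734 * 0.957 = 2616
30–44: 9707 * 0.959 = 9309
45–59: 5702 * 0.946 = 5394
60–74: 11910 * 0.956 = 11386
75–89: 13393 * 0.946 = 12670
Net migration: 0–14 − 290 → 4369; 15–29 − 150 → 2466; 30–44 − 340 → 8969; 45–59 + 180 → 5574; 60–74 + 200 → 11586; 75–89 − 170 → 12500
Giving 4369 / 2466 / 8969 / 5574 / 11586 / 12500.
— Period 3 —
Births: 2466 * 0.48 = 1184
15–29: 4369 * 0.957 = 4181
30–44: 2466 * 0.959 = 2365
45–59: 8969 * 0.946 = 8485
60–74: 5574 * 0.956 = 5329
75–89: 11586 * 0.946 = 10960
Net migration: 0–14 − 290 → 894; 15–29 − 150 → 4031; 30–44 − 340 → 2025; 45–59 + 180 → 8665; 60–74 + 200 → 5529; 75–89 − 170 → 10790
Giving 894 / 4031 / 2025 / 8665 / 5529 / 10790.
— Period 4 —
Births: 4031 * 0.48 = 1935
15–29: 894 * 0.957 = 856
30–44: 4031 * 0.959 = 3866
45–59: 2025 * 0.946 = 1916
60–74: 8665 * 0.956 = 8284
75–89: 5529 * 0.946 = 5230
Net migration: 0–14 − 290 → 1645; 15–29 − 150 → 706; 30–44 − 340 → 3526; 45–59 + 180 → 2096; 60–74 + 200 → 8484; 75–89 − 170 → 5060
Giving 1645 / 706 / 3526 / 2096 / 8484 / 5060.
Dependents (band 0–14 + band 75–89) = 1645 + 5060 = 6705; working-age = 14812; ratio = 6705/14812 × 100 = 45.3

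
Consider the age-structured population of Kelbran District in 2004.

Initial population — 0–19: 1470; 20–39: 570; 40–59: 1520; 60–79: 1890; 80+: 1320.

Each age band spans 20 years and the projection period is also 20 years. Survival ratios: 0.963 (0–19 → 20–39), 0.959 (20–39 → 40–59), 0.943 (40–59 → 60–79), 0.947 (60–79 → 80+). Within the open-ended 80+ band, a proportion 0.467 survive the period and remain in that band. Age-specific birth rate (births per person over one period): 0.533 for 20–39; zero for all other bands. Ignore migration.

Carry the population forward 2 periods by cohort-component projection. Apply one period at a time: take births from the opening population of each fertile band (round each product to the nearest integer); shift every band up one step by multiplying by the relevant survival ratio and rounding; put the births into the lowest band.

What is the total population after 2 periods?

Period 1.
Births: 570 * 0.533 = 304
20–39: 1470 * 0.963 = 1416
40–59: 570 * 0.959 = 547
60–79: 1520 * 0.943 = 1433
80+: 1890 * 0.947 + 1320 * 0.467 = 1790 + 616 = 2406
Giving 304 / 1416 / 547 / 1433 / 2406.
Period 2.
Births: 1416 * 0.533 = 755
20–39: 304 * 0.963 = 293
40–59: 1416 * 0.959 = 1358
60–79: 547 * 0.943 = 516
80+: 1433 * 0.947 + 2406 * 0.467 = 1357 + 1124 = 2481
Giving 755 / 293 / 1358 / 516 / 2481.
Total after period 2: 755 + 293 + 1358 + 516 + 2481 = 5403

5403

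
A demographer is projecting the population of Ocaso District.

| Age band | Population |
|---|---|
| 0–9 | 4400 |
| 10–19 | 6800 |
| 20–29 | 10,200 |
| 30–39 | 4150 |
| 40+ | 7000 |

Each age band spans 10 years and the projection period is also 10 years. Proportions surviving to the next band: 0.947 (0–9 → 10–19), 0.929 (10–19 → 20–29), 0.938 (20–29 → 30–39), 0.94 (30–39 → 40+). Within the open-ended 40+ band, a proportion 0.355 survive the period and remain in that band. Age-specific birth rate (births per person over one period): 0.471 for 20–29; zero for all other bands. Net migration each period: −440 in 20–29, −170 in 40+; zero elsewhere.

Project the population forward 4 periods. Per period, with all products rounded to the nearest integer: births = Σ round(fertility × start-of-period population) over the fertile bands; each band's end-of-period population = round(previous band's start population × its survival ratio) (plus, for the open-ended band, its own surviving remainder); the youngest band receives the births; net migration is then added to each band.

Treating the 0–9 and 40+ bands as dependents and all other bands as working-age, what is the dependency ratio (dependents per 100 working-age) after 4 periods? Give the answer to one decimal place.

Period 1.
Births: 10200 × 0.471 = 4804
10–19: 4400 × 0.947 = 4167
20–29: 6800 × 0.929 = 6317
30–39: 10200 × 0.938 = 9568
40+: 4150 × 0.94 + 7000 × 0.355 = 3901 + 2485 = 6386
Net migration: 20–29 − 440 → 5877; 40+ − 170 → 6216
Giving 4804 / 4167 / 5877 / 9568 / 6216.
Period 2.
Births: 5877 × 0.471 = 2768
10–19: 4804 × 0.947 = 4549
20–29: 4167 × 0.929 = 3871
30–39: 5877 × 0.938 = 5513
40+: 9568 × 0.94 + 6216 × 0.355 = 8994 + 2207 = 11201
Net migration: 20–29 − 440 → 3431; 40+ − 170 → 11031
Giving 2768 / 4549 / 3431 / 5513 / 11031.
Period 3.
Births: 3431 × 0.471 = 1616
10–19: 2768 × 0.947 = 2621
20–29: 4549 × 0.929 = 4226
30–39: 3431 × 0.938 = 3218
40+: 5513 × 0.94 + 11031 × 0.355 = 5182 + 3916 = 9098
Net migration: 20–29 − 440 → 3786; 40+ − 170 → 8928
Giving 1616 / 2621 / 3786 / 3218 / 8928.
Period 4.
Births: 3786 × 0.471 = 1783
10–19: 1616 × 0.947 = 1530
20–29: 2621 × 0.929 = 2435
30–39: 3786 × 0.938 = 3551
40+: 3218 × 0.94 + 8928 × 0.355 = 3025 + 3169 = 6194
Net migration: 20–29 − 440 → 1995; 40+ − 170 → 6024
Giving 1783 / 1530 / 1995 / 3551 / 6024.
Dependents (band 0–9 + band 40+) = 1783 + 6024 = 7807; working-age = 7076; ratio = 7807/7076 × 100 = 110.3

110.3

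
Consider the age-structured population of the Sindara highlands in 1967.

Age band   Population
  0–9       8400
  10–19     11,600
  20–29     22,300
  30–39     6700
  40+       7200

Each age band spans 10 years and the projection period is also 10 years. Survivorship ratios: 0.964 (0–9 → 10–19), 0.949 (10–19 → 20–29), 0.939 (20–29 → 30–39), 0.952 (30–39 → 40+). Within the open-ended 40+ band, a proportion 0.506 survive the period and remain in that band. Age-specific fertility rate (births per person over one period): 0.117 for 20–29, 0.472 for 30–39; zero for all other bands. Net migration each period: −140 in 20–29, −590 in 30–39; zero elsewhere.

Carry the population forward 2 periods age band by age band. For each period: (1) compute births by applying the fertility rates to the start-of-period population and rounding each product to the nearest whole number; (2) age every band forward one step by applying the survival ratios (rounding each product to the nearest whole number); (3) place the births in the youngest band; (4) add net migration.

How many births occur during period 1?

5771

(Bands numbered youngest = 1 to oldest = 5.)
After projecting period 1:
Births: 22300 * 0.117 = 2609, 6700 * 0.472 = 3162 — total 5771
Band 2: 8400 * 0.964 = 8098
Band 3: 11600 * 0.949 = 11008
Band 4: 22300 * 0.939 = 20940
Band 5: 6700 * 0.952 + 7200 * 0.506 = 6378 + 3643 = 10021
Net migration: Band 3 − 140 → 10868; Band 4 − 590 → 20350
End of period: [5771, 8098, 10868, 20350, 10021]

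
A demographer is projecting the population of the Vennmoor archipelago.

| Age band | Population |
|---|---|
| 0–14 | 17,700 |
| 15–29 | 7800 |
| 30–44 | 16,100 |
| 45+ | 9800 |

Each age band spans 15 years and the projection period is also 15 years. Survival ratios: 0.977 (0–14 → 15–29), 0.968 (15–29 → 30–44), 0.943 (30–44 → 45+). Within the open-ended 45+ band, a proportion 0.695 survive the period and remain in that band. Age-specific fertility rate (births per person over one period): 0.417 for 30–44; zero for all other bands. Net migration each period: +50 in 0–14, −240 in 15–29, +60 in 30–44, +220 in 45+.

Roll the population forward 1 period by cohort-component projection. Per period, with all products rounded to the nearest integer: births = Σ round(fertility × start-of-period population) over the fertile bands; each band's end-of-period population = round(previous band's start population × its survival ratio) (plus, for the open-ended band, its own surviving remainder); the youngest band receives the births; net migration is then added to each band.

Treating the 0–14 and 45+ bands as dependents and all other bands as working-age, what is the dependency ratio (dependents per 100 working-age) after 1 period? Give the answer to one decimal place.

117.5

Let band 1 be 0–14 through band 4 = 45+.
After projecting period 1:
Births: 16100 * 0.417 = 6714
Band 2: 17700 * 0.977 = 17293
Band 3: 7800 * 0.968 = 7550
Band 4: 16100 * 0.943 + 9800 * 0.695 = 15182 + 6811 = 21993
Net migration: Band 1 + 50 → 6764; Band 2 − 240 → 17053; Band 3 + 60 → 7610; Band 4 + 220 → 22213
Population now: 0–14=6764, 15–29=17053, 30–44=7610, 45+=22213
Dependents (band 0–14 + band 45+) = 6764 + 22213 = 28977; working-age = 24663; ratio = 28977/24663 × 100 = 117.5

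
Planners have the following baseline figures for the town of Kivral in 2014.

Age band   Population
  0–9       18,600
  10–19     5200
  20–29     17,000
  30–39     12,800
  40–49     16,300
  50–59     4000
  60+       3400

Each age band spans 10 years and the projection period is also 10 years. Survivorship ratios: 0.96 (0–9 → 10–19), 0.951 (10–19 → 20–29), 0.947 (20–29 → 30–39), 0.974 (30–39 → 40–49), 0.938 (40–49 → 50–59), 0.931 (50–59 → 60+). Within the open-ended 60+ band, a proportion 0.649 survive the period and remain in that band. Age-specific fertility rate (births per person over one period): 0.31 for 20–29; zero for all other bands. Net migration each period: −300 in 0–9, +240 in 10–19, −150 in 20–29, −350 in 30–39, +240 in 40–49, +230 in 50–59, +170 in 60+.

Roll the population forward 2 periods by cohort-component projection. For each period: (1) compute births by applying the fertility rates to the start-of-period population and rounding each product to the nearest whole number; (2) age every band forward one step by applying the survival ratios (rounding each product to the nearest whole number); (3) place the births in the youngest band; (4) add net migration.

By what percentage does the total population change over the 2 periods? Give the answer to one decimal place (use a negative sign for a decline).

Let band 1 be 0–9 through band 7 = 60+.
After projecting period 1:
Births: 17000 × 0.31 = 5270
Band 2: 18600 × 0.96 = 17856
Band 3: 5200 × 0.951 = 4945
Band 4: 17000 × 0.947 = 16099
Band 5: 12800 × 0.974 = 12467
Band 6: 16300 × 0.938 = 15289
Band 7: 4000 × 0.931 + 3400 × 0.649 = 3724 + 2207 = 5931
Net migration: Band 1 − 300 → 4970; Band 2 + 240 → 18096; Band 3 − 150 → 4795; Band 4 − 350 → 15749; Band 5 + 240 → 12707; Band 6 + 230 → 15519; Band 7 + 170 → 6101
Population now: 0–9=4970, 10–19=18096, 20–29=4795, 30–39=15749, 40–49=12707, 50–59=15519, 60+=6101
After projecting period 2:
Births: 4795 × 0.31 = 1486
Band 2: 4970 × 0.96 = 4771
Band 3: 18096 × 0.951 = 17209
Band 4: 4795 × 0.947 = 4541
Band 5: 15749 × 0.974 = 15340
Band 6: 12707 × 0.938 = 11919
Band 7: 15519 × 0.931 + 6101 × 0.649 = 14448 + 3960 = 18408
Net migration: Band 1 − 300 → 1186; Band 2 + 240 → 5011; Band 3 − 150 → 17059; Band 4 − 350 → 4191; Band 5 + 240 → 15580; Band 6 + 230 → 12149; Band 7 + 170 → 18578
Population now: 0–9=1186, 10–19=5011, 20–29=17059, 30–39=4191, 40–49=15580, 50–59=12149, 60+=18578
Total: 77300 → 73754; change = -3546; percentage change = -4.6%

-4.6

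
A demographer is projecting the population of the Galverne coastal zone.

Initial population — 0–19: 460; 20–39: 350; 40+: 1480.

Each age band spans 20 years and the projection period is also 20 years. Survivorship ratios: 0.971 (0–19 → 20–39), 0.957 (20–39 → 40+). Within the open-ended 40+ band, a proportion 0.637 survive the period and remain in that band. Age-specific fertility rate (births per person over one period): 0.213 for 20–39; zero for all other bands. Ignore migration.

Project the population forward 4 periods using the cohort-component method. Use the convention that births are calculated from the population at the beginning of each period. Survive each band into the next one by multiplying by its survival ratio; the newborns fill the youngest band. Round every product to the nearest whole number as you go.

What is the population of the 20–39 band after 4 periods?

(Bands numbered youngest = 1 to oldest = 3.)
After projecting period 1:
Births: 350 * 0.213 = 75
Band 2: 460 * 0.971 = 447
Band 3: 350 * 0.957 + 1480 * 0.637 = 335 + 943 = 1278
Giving 75 / 447 / 1278.
After projecting period 2:
Births: 447 * 0.213 = 95
Band 2: 75 * 0.971 = 73
Band 3: 447 * 0.957 + 1278 * 0.637 = 428 + 814 = 1242
Giving 95 / 73 / 1242.
After projecting period 3:
Births: 73 * 0.213 = 16
Band 2: 95 * 0.971 = 92
Band 3: 73 * 0.957 + 1242 * 0.637 = 70 + 791 = 861
Giving 16 / 92 / 861.
After projecting period 4:
Births: 92 * 0.213 = 20
Band 2: 16 * 0.971 = 16
Band 3: 92 * 0.957 + 861 * 0.637 = 88 + 548 = 636
Giving 20 / 16 / 636.

16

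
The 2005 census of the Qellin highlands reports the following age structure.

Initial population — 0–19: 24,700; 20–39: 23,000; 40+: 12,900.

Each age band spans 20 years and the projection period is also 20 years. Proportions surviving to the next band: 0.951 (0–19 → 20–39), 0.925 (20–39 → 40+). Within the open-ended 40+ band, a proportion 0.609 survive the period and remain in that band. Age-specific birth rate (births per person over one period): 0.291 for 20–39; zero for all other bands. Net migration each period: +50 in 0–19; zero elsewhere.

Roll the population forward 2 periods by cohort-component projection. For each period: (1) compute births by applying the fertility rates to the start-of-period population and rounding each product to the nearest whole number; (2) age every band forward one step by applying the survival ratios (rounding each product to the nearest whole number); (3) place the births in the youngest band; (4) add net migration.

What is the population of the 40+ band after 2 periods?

Period 1.
Births: 23000 × 0.291 = 6693
20–39: 24700 × 0.951 = 23490
40+: 23000 × 0.925 + 12900 × 0.609 = 21275 + 7856 = 29131
Net migration: 0–19 + 50 → 6743
Population now: 0–19=6743, 20–39=23490, 40+=29131
Period 2.
Births: 23490 × 0.291 = 6836
20–39: 6743 × 0.951 = 6413
40+: 23490 × 0.925 + 29131 × 0.609 = 21728 + 17741 = 39469
Net migration: 0–19 + 50 → 6886
Population now: 0–19=6886, 20–39=6413, 40+=39469

39469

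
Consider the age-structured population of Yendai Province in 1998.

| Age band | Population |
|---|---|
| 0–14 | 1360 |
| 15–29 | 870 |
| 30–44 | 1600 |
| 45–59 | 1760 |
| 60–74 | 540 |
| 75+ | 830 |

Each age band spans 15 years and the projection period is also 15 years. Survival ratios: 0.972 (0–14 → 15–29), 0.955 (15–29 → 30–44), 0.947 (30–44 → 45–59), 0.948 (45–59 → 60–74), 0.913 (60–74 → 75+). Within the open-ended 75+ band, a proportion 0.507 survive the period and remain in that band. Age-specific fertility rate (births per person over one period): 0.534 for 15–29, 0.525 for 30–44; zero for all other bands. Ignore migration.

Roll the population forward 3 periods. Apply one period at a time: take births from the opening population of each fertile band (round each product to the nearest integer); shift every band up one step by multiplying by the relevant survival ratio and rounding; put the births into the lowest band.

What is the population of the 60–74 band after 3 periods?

746

Numbering the groups 1..6 from youngest to oldest:
After projecting period 1:
Births: 870 × 0.534 = 465, 1600 × 0.525 = 840 ⇒ total 1305
Group 2: 1360 × 0.972 = 1322
Group 3: 870 × 0.955 = 831
Group 4: 1600 × 0.947 = 1515
Group 5: 1760 × 0.948 = 1668
Group 6: 540 × 0.913 + 830 × 0.507 = 493 + 421 = 914
End of period: [1305, 1322, 831, 1515, 1668, 914]
After projecting period 2:
Births: 1322 × 0.534 = 706, 831 × 0.525 = 436 ⇒ total 1142
Group 2: 1305 × 0.972 = 1268
Group 3: 1322 × 0.955 = 1263
Group 4: 831 × 0.947 = 787
Group 5: 1515 × 0.948 = 1436
Group 6: 1668 × 0.913 + 914 × 0.507 = 1523 + 463 = 1986
End of period: [1142, 1268, 1263, 787, 1436, 1986]
After projecting period 3:
Births: 1268 × 0.534 = 677, 1263 × 0.525 = 663 ⇒ total 1340
Group 2: 1142 × 0.972 = 1110
Group 3: 1268 × 0.955 = 1211
Group 4: 1263 × 0.947 = 1196
Group 5: 787 × 0.948 = 746
Group 6: 1436 × 0.913 + 1986 × 0.507 = 1311 + 1007 = 2318
End of period: [1340, 1110, 1211, 1196, 746, 2318]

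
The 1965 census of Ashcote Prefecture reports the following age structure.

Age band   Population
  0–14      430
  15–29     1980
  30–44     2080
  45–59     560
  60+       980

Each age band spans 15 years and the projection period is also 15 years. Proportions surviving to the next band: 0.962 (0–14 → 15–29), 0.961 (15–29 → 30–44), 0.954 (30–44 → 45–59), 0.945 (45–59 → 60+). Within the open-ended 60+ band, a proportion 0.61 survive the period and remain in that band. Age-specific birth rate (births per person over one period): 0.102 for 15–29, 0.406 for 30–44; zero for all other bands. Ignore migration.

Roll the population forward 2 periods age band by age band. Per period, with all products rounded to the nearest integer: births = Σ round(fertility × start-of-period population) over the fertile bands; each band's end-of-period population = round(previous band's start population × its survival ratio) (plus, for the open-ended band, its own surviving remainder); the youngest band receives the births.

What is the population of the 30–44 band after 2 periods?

Let group 1 be 0–14 through group 5 = 60+.
After projecting period 1:
Births: 1980 × 0.102 = 202, 2080 × 0.406 = 844 → 1046
Group 2: 430 × 0.962 = 414
Group 3: 1980 × 0.961 = 1903
Group 4: 2080 × 0.954 = 1984
Group 5: 560 × 0.945 + 980 × 0.61 = 529 + 598 = 1127
End of period: [1046, 414, 1903, 1984, 1127]
After projecting period 2:
Births: 414 × 0.102 = 42, 1903 × 0.406 = 773 → 815
Group 2: 1046 × 0.962 = 1006
Group 3: 414 × 0.961 = 398
Group 4: 1903 × 0.954 = 1815
Group 5: 1984 × 0.945 + 1127 × 0.61 = 1875 + 687 = 2562
End of period: [815, 1006, 398, 1815, 2562]

398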